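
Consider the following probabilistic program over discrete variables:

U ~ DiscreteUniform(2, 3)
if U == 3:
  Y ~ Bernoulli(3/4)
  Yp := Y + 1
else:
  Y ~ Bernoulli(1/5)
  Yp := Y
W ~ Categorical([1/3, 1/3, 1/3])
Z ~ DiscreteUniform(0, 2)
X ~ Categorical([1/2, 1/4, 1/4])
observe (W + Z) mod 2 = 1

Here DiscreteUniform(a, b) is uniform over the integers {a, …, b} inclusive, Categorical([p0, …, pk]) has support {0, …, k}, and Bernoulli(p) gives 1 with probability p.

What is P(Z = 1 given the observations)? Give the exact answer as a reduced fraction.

Enumerate traces; 48 have nonzero weight after conditioning:
  (U=2, Y=0, W=0, Z=1, X=0) weight 1/45
  (U=2, Y=0, W=0, Z=1, X=1) weight 1/90
  (U=2, Y=0, W=0, Z=1, X=2) weight 1/90
  (U=2, Y=0, W=1, Z=0, X=0) weight 1/45
  (U=2, Y=0, W=1, Z=0, X=1) weight 1/90
  (U=2, Y=0, W=1, Z=0, X=2) weight 1/90
  (U=2, Y=0, W=1, Z=2, X=0) weight 1/45
  (U=2, Y=0, W=1, Z=2, X=1) weight 1/90
  … 40 more
Group by Z:
  weight(Z=0) = 1/9
  weight(Z=1) = 2/9
  weight(Z=2) = 1/9
Total weight = 1/9 + 2/9 + 1/9 = 4/9
P(Z=0 | obs) = 1/9 / 4/9 = 1/4
P(Z=1 | obs) = 2/9 / 4/9 = 1/2
P(Z=2 | obs) = 1/9 / 4/9 = 1/4

P(Z = 1 | obs) = 1/2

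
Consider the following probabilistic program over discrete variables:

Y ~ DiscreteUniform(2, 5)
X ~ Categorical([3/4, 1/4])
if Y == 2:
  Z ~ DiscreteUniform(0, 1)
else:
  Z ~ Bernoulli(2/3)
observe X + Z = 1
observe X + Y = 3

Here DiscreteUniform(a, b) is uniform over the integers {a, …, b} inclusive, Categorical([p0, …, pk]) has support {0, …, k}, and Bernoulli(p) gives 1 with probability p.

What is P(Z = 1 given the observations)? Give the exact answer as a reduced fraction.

P(Z = 1 | obs) = 4/5

Enumerate traces; 2 have nonzero weight after conditioning:
  (Y=2, X=1, Z=0) weight 1/32
  (Y=3, X=0, Z=1) weight 1/8
Group by Z:
  weight(Z=0) = 1/32
  weight(Z=1) = 1/8
Total weight = 1/32 + 1/8 = 5/32
P(Z=0 | obs) = 1/32 / 5/32 = 1/5
P(Z=1 | obs) = 1/8 / 5/32 = 4/5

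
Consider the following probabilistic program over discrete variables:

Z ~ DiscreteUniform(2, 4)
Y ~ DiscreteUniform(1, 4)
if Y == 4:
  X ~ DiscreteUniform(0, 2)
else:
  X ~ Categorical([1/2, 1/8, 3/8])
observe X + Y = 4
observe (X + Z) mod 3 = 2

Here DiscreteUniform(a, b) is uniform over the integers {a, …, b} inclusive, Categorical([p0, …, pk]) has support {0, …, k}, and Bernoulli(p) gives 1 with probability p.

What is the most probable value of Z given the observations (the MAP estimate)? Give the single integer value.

argmax_v P(Z = v | obs) = 3

Enumerate traces; 3 have nonzero weight after conditioning:
  (Z=2, Y=4, X=0) weight 1/36
  (Z=3, Y=2, X=2) weight 1/32
  (Z=4, Y=3, X=1) weight 1/96
Group by Z:
  weight(Z=2) = 1/36
  weight(Z=3) = 1/32
  weight(Z=4) = 1/96
Total weight = 1/36 + 1/32 + 1/96 = 5/72
P(Z=2 | obs) = 1/36 / 5/72 = 2/5
P(Z=3 | obs) = 1/32 / 5/72 = 9/20
P(Z=4 | obs) = 1/96 / 5/72 = 3/20
argmax = 3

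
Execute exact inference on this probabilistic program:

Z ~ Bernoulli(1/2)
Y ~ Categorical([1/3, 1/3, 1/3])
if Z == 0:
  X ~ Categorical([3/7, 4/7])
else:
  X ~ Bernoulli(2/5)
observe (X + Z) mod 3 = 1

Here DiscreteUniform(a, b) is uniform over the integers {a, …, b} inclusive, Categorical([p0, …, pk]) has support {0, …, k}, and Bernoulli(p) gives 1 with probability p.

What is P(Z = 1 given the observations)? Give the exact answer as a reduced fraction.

Enumerate traces; 6 have nonzero weight after conditioning:
  (Z=0, Y=0, X=1) weight 2/21
  (Z=0, Y=1, X=1) weight 2/21
  (Z=0, Y=2, X=1) weight 2/21
  (Z=1, Y=0, X=0) weight 1/10
  (Z=1, Y=1, X=0) weight 1/10
  (Z=1, Y=2, X=0) weight 1/10
Group by Z:
  weight(Z=0) = 2/7
  weight(Z=1) = 3/10
Total weight = 2/7 + 3/10 = 41/70
P(Z=0 | obs) = 2/7 / 41/70 = 20/41
P(Z=1 | obs) = 3/10 / 41/70 = 21/41

P(Z = 1 | obs) = 21/41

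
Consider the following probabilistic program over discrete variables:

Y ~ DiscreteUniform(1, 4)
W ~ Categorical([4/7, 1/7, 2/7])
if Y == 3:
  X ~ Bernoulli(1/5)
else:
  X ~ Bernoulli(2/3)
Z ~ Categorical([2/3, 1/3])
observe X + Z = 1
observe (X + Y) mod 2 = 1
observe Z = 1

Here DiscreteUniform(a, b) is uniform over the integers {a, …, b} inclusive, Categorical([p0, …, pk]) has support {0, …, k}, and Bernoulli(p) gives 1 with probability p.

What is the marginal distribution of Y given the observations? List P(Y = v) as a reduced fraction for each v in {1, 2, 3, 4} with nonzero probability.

P(Y=1) = 5/17, P(Y=3) = 12/17

Enumerate traces; 6 have nonzero weight after conditioning:
  (Y=1, W=0, X=0, Z=1) weight 1/63
  (Y=1, W=1, X=0, Z=1) weight 1/252
  (Y=1, W=2, X=0, Z=1) weight 1/126
  (Y=3, W=0, X=0, Z=1) weight 4/105
  (Y=3, W=1, X=0, Z=1) weight 1/105
  (Y=3, W=2, X=0, Z=1) weight 2/105
Group by Y:
  weight(Y=1) = 1/36
  weight(Y=3) = 1/15
Total weight = 1/36 + 1/15 = 17/180
P(Y=1 | obs) = 1/36 / 17/180 = 5/17
P(Y=3 | obs) = 1/15 / 17/180 = 12/17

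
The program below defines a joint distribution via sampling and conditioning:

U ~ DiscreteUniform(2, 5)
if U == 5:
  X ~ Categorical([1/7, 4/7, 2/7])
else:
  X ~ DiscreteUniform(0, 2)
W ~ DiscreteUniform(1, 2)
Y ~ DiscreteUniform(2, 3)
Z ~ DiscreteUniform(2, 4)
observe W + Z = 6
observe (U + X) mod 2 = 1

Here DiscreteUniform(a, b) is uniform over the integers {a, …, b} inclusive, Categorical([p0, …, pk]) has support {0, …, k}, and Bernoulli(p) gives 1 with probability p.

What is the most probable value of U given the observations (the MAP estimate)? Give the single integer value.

Enumerate traces; 12 have nonzero weight after conditioning:
  (U=2, X=1, W=2, Y=2, Z=4) weight 1/144
  (U=2, X=1, W=2, Y=3, Z=4) weight 1/144
  (U=3, X=0, W=2, Y=2, Z=4) weight 1/144
  (U=3, X=0, W=2, Y=3, Z=4) weight 1/144
  (U=3, X=2, W=2, Y=2, Z=4) weight 1/144
  (U=3, X=2, W=2, Y=3, Z=4) weight 1/144
  (U=4, X=1, W=2, Y=2, Z=4) weight 1/144
  (U=4, X=1, W=2, Y=3, Z=4) weight 1/144
  (U=5, X=0, W=2, Y=2, Z=4) weight 1/336
  … 3 more
Group by U:
  weight(U=2) = 1/72
  weight(U=3) = 1/36
  weight(U=4) = 1/72
  weight(U=5) = 1/56
Total weight = 1/72 + 1/36 + 1/72 + 1/56 = 37/504
P(U=2 | obs) = 1/72 / 37/504 = 7/37
P(U=3 | obs) = 1/36 / 37/504 = 14/37
P(U=4 | obs) = 1/72 / 37/504 = 7/37
P(U=5 | obs) = 1/56 / 37/504 = 9/37
argmax = 3

argmax_v P(U = v | obs) = 3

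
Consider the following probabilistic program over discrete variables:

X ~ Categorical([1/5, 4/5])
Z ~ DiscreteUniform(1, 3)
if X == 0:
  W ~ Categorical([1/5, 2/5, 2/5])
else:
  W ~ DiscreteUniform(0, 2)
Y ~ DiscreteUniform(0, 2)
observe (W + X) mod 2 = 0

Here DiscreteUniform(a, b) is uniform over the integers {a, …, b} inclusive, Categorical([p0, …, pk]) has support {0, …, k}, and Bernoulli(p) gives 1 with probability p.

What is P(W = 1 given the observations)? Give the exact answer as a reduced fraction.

Enumerate traces; 27 have nonzero weight after conditioning:
  (X=0, Z=1, W=0, Y=0) weight 1/225
  (X=0, Z=1, W=0, Y=1) weight 1/225
  (X=0, Z=1, W=0, Y=2) weight 1/225
  (X=0, Z=1, W=2, Y=0) weight 2/225
  (X=0, Z=1, W=2, Y=1) weight 2/225
  (X=0, Z=1, W=2, Y=2) weight 2/225
  (X=0, Z=2, W=0, Y=0) weight 1/225
  (X=0, Z=2, W=0, Y=1) weight 1/225
  (X=1, Z=1, W=1, Y=0) weight 4/135
  … 18 more
Group by W:
  weight(W=0) = 1/25
  weight(W=1) = 4/15
  weight(W=2) = 2/25
Total weight = 1/25 + 4/15 + 2/25 = 29/75
P(W=0 | obs) = 1/25 / 29/75 = 3/29
P(W=1 | obs) = 4/15 / 29/75 = 20/29
P(W=2 | obs) = 2/25 / 29/75 = 6/29

P(W = 1 | obs) = 20/29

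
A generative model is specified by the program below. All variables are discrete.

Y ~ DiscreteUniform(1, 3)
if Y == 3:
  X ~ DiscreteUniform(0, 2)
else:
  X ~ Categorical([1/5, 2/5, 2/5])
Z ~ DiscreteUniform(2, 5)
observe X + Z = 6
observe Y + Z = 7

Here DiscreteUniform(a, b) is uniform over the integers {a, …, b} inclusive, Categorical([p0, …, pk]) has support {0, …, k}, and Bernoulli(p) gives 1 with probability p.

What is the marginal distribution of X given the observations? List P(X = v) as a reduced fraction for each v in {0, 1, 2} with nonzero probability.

Enumerate traces; 2 have nonzero weight after conditioning:
  (Y=2, X=1, Z=5) weight 1/30
  (Y=3, X=2, Z=4) weight 1/36
Group by X:
  weight(X=1) = 1/30
  weight(X=2) = 1/36
Total weight = 1/30 + 1/36 = 11/180
P(X=1 | obs) = 1/30 / 11/180 = 6/11
P(X=2 | obs) = 1/36 / 11/180 = 5/11

P(X=1) = 6/11, P(X=2) = 5/11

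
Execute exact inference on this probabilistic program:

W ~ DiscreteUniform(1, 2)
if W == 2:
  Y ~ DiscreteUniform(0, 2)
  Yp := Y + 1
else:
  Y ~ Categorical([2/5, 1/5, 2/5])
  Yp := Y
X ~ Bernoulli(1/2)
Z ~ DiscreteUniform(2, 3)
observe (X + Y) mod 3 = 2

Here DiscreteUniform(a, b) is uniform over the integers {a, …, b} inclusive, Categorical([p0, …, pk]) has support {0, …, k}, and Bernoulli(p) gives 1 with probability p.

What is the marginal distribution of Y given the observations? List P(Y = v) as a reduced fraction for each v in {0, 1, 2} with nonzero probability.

Enumerate traces; 8 have nonzero weight after conditioning:
  (W=1, Y=1, X=1, Z=2) weight 1/40
  (W=1, Y=1, X=1, Z=3) weight 1/40
  (W=1, Y=2, X=0, Z=2) weight 1/20
  (W=1, Y=2, X=0, Z=3) weight 1/20
  (W=2, Y=1, X=1, Z=2) weight 1/24
  (W=2, Y=1, X=1, Z=3) weight 1/24
  (W=2, Y=2, X=0, Z=2) weight 1/24
  (W=2, Y=2, X=0, Z=3) weight 1/24
Group by Y:
  weight(Y=1) = 2/15
  weight(Y=2) = 11/60
Total weight = 2/15 + 11/60 = 19/60
P(Y=1 | obs) = 2/15 / 19/60 = 8/19
P(Y=2 | obs) = 11/60 / 19/60 = 11/19

P(Y=1) = 8/19, P(Y=2) = 11/19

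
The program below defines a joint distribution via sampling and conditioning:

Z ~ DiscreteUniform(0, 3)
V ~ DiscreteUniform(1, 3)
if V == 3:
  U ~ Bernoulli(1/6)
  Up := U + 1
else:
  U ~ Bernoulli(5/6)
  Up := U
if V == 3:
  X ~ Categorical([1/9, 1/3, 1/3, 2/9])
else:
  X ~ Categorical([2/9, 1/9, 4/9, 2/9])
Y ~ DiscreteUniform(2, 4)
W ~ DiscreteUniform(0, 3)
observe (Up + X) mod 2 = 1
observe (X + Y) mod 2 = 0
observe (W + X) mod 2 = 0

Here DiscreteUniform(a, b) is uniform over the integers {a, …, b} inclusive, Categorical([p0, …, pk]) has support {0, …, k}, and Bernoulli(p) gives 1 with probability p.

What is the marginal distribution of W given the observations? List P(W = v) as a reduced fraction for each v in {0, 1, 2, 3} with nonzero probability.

P(W=0) = 80/171, P(W=1) = 11/342, P(W=2) = 80/171, P(W=3) = 11/342

Enumerate traces; 144 have nonzero weight after conditioning:
  (Z=0, V=1, U=0, X=1, Y=3, W=1) weight 1/7776
  (Z=0, V=1, U=0, X=1, Y=3, W=3) weight 1/7776
  (Z=0, V=1, U=0, X=3, Y=3, W=1) weight 1/3888
  (Z=0, V=1, U=0, X=3, Y=3, W=3) weight 1/3888
  (Z=0, V=1, U=1, X=0, Y=2, W=0) weight 5/3888
  (Z=0, V=1, U=1, X=0, Y=2, W=2) weight 5/3888
  (Z=0, V=1, U=1, X=0, Y=4, W=0) weight 5/3888
  (Z=0, V=1, U=1, X=0, Y=4, W=2) weight 5/3888
  … 136 more
Group by W:
  weight(W=0) = 20/243
  weight(W=1) = 11/1944
  weight(W=2) = 20/243
  weight(W=3) = 11/1944
Total weight = 20/243 + 11/1944 + 20/243 + 11/1944 = 19/108
P(W=0 | obs) = 20/243 / 19/108 = 80/171
P(W=1 | obs) = 11/1944 / 19/108 = 11/342
P(W=2 | obs) = 20/243 / 19/108 = 80/171
P(W=3 | obs) = 11/1944 / 19/108 = 11/342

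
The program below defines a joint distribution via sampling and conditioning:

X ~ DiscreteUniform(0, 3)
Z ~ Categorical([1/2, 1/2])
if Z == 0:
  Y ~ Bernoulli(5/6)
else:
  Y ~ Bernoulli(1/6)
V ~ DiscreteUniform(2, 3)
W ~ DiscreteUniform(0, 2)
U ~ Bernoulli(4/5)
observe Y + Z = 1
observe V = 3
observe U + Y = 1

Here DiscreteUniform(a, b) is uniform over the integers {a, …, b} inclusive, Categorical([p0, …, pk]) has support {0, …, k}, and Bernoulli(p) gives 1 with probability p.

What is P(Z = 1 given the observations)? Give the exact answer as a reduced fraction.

P(Z = 1 | obs) = 4/5

Enumerate traces; 24 have nonzero weight after conditioning:
  (X=0, Z=0, Y=1, V=3, W=0, U=0) weight 1/288
  (X=0, Z=0, Y=1, V=3, W=1, U=0) weight 1/288
  (X=0, Z=0, Y=1, V=3, W=2, U=0) weight 1/288
  (X=0, Z=1, Y=0, V=3, W=0, U=1) weight 1/72
  (X=0, Z=1, Y=0, V=3, W=1, U=1) weight 1/72
  (X=0, Z=1, Y=0, V=3, W=2, U=1) weight 1/72
  (X=1, Z=0, Y=1, V=3, W=0, U=0) weight 1/288
  (X=1, Z=0, Y=1, V=3, W=1, U=0) weight 1/288
  … 16 more
Group by Z:
  weight(Z=0) = 1/24
  weight(Z=1) = 1/6
Total weight = 1/24 + 1/6 = 5/24
P(Z=0 | obs) = 1/24 / 5/24 = 1/5
P(Z=1 | obs) = 1/6 / 5/24 = 4/5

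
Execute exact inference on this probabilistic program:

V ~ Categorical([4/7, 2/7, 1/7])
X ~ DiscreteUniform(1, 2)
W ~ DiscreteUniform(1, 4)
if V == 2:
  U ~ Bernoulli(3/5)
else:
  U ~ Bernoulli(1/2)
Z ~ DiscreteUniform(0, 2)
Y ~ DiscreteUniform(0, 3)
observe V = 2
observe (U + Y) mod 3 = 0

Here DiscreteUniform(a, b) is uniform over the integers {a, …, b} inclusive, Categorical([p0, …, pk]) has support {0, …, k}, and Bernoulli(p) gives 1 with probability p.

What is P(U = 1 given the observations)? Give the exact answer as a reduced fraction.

Enumerate traces; 72 have nonzero weight after conditioning:
  (V=2, X=1, W=1, U=0, Z=0, Y=0) weight 1/1680
  (V=2, X=1, W=1, U=0, Z=0, Y=3) weight 1/1680
  (V=2, X=1, W=1, U=0, Z=1, Y=0) weight 1/1680
  (V=2, X=1, W=1, U=0, Z=1, Y=3) weight 1/1680
  (V=2, X=1, W=1, U=0, Z=2, Y=0) weight 1/1680
  (V=2, X=1, W=1, U=0, Z=2, Y=3) weight 1/1680
  (V=2, X=1, W=1, U=1, Z=0, Y=2) weight 1/1120
  (V=2, X=1, W=1, U=1, Z=1, Y=2) weight 1/1120
  … 64 more
Group by U:
  weight(U=0) = 1/35
  weight(U=1) = 3/140
Total weight = 1/35 + 3/140 = 1/20
P(U=0 | obs) = 1/35 / 1/20 = 4/7
P(U=1 | obs) = 3/140 / 1/20 = 3/7

P(U = 1 | obs) = 3/7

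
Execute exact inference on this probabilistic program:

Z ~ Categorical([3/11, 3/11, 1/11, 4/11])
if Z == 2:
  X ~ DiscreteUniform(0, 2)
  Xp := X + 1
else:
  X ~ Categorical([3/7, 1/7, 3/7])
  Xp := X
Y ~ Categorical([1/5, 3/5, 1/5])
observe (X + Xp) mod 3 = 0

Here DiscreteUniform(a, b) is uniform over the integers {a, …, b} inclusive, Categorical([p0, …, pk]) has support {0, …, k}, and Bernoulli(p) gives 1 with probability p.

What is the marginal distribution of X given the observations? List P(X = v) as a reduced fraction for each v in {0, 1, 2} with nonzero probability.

P(X=0) = 90/97, P(X=1) = 7/97

Enumerate traces; 12 have nonzero weight after conditioning:
  (Z=0, X=0, Y=0) weight 9/385
  (Z=0, X=0, Y=1) weight 27/385
  (Z=0, X=0, Y=2) weight 9/385
  (Z=1, X=0, Y=0) weight 9/385
  (Z=1, X=0, Y=1) weight 27/385
  (Z=1, X=0, Y=2) weight 9/385
  (Z=2, X=1, Y=0) weight 1/165
  (Z=2, X=1, Y=1) weight 1/55
  … 4 more
Group by X:
  weight(X=0) = 30/77
  weight(X=1) = 1/33
Total weight = 30/77 + 1/33 = 97/231
P(X=0 | obs) = 30/77 / 97/231 = 90/97
P(X=1 | obs) = 1/33 / 97/231 = 7/97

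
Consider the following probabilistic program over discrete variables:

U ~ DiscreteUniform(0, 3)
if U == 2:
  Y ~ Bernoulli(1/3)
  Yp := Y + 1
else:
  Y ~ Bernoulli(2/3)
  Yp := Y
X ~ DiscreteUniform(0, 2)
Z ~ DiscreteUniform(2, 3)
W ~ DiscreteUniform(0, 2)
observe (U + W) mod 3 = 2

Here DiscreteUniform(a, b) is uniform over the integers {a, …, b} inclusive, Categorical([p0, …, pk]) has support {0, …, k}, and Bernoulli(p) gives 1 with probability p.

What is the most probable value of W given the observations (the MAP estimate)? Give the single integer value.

argmax_v P(W = v | obs) = 2

Enumerate traces; 48 have nonzero weight after conditioning:
  (U=0, Y=0, X=0, Z=2, W=2) weight 1/216
  (U=0, Y=0, X=0, Z=3, W=2) weight 1/216
  (U=0, Y=0, X=1, Z=2, W=2) weight 1/216
  (U=0, Y=0, X=1, Z=3, W=2) weight 1/216
  (U=0, Y=0, X=2, Z=2, W=2) weight 1/216
  (U=0, Y=0, X=2, Z=3, W=2) weight 1/216
  (U=0, Y=1, X=0, Z=2, W=2) weight 1/108
  (U=0, Y=1, X=0, Z=3, W=2) weight 1/108
  (U=1, Y=0, X=0, Z=2, W=1) weight 1/216
  (U=2, Y=0, X=0, Z=2, W=0) weight 1/108
  … 38 more
Group by W:
  weight(W=0) = 1/12
  weight(W=1) = 1/12
  weight(W=2) = 1/6
Total weight = 1/12 + 1/12 + 1/6 = 1/3
P(W=0 | obs) = 1/12 / 1/3 = 1/4
P(W=1 | obs) = 1/12 / 1/3 = 1/4
P(W=2 | obs) = 1/6 / 1/3 = 1/2
argmax = 2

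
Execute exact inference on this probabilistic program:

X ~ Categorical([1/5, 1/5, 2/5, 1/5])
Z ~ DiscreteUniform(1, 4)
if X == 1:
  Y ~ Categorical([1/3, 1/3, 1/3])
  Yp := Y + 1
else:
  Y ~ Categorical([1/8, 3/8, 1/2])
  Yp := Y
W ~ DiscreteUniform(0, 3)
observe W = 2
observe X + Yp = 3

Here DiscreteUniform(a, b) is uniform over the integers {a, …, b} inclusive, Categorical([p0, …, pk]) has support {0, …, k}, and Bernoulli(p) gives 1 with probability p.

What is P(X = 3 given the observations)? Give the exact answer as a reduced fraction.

P(X = 3 | obs) = 3/29

Enumerate traces; 12 have nonzero weight after conditioning:
  (X=1, Z=1, Y=1, W=2) weight 1/240
  (X=1, Z=2, Y=1, W=2) weight 1/240
  (X=1, Z=3, Y=1, W=2) weight 1/240
  (X=1, Z=4, Y=1, W=2) weight 1/240
  (X=2, Z=1, Y=1, W=2) weight 3/320
  (X=2, Z=2, Y=1, W=2) weight 3/320
  (X=2, Z=3, Y=1, W=2) weight 3/320
  (X=2, Z=4, Y=1, W=2) weight 3/320
  (X=3, Z=1, Y=0, W=2) weight 1/640
  … 3 more
Group by X:
  weight(X=1) = 1/60
  weight(X=2) = 3/80
  weight(X=3) = 1/160
Total weight = 1/60 + 3/80 + 1/160 = 29/480
P(X=1 | obs) = 1/60 / 29/480 = 8/29
P(X=2 | obs) = 3/80 / 29/480 = 18/29
P(X=3 | obs) = 1/160 / 29/480 = 3/29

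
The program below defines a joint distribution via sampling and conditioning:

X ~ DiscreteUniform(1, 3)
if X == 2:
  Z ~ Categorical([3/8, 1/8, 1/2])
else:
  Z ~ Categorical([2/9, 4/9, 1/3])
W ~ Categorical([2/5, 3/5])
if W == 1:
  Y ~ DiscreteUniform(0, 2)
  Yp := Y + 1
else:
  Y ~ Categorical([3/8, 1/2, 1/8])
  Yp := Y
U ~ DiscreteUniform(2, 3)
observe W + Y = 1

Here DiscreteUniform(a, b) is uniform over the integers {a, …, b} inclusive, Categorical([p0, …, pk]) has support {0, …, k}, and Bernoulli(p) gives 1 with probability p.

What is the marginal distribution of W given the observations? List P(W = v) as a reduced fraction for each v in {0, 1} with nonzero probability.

Enumerate traces; 36 have nonzero weight after conditioning:
  (X=1, Z=0, W=0, Y=1, U=2) weight 1/135
  (X=1, Z=0, W=0, Y=1, U=3) weight 1/135
  (X=1, Z=0, W=1, Y=0, U=2) weight 1/135
  (X=1, Z=0, W=1, Y=0, U=3) weight 1/135
  (X=1, Z=1, W=0, Y=1, U=2) weight 2/135
  (X=1, Z=1, W=0, Y=1, U=3) weight 2/135
  (X=1, Z=1, W=1, Y=0, U=2) weight 2/135
  (X=1, Z=1, W=1, Y=0, U=3) weight 2/135
  … 28 more
Group by W:
  weight(W=0) = 1/5
  weight(W=1) = 1/5
Total weight = 1/5 + 1/5 = 2/5
P(W=0 | obs) = 1/5 / 2/5 = 1/2
P(W=1 | obs) = 1/5 / 2/5 = 1/2

P(W=0) = 1/2, P(W=1) = 1/2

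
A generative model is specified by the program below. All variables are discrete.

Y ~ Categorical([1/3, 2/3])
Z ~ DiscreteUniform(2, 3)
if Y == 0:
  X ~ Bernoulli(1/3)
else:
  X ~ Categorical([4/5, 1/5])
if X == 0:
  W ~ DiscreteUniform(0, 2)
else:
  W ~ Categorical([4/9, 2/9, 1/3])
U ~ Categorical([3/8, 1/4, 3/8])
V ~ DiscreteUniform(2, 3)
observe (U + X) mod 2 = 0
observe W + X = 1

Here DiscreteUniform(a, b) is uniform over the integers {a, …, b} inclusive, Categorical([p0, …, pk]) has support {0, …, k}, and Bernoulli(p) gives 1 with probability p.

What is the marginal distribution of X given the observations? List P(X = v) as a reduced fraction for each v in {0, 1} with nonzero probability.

Enumerate traces; 24 have nonzero weight after conditioning:
  (Y=0, Z=2, X=0, W=1, U=0, V=2) weight 1/144
  (Y=0, Z=2, X=0, W=1, U=0, V=3) weight 1/144
  (Y=0, Z=2, X=0, W=1, U=2, V=2) weight 1/144
  (Y=0, Z=2, X=0, W=1, U=2, V=3) weight 1/144
  (Y=0, Z=2, X=1, W=0, U=1, V=2) weight 1/324
  (Y=0, Z=2, X=1, W=0, U=1, V=3) weight 1/324
  (Y=0, Z=3, X=0, W=1, U=0, V=2) weight 1/144
  (Y=0, Z=3, X=0, W=1, U=0, V=3) weight 1/144
  … 16 more
Group by X:
  weight(X=0) = 17/90
  weight(X=1) = 11/405
Total weight = 17/90 + 11/405 = 35/162
P(X=0 | obs) = 17/90 / 35/162 = 153/175
P(X=1 | obs) = 11/405 / 35/162 = 22/175

P(X=0) = 153/175, P(X=1) = 22/175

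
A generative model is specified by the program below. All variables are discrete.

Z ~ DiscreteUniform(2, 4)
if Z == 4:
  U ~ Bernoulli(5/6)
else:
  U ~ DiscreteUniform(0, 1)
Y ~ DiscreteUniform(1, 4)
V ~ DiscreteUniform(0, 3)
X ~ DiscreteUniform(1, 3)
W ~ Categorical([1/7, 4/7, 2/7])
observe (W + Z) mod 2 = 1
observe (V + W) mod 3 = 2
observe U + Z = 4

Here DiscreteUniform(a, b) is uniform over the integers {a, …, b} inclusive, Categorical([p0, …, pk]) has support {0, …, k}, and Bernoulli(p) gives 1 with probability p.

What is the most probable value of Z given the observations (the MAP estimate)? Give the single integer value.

argmax_v P(Z = v | obs) = 3

Enumerate traces; 48 have nonzero weight after conditioning:
  (Z=3, U=1, Y=1, V=0, X=1, W=2) weight 1/1008
  (Z=3, U=1, Y=1, V=0, X=2, W=2) weight 1/1008
  (Z=3, U=1, Y=1, V=0, X=3, W=2) weight 1/1008
  (Z=3, U=1, Y=1, V=2, X=1, W=0) weight 1/2016
  (Z=3, U=1, Y=1, V=2, X=2, W=0) weight 1/2016
  (Z=3, U=1, Y=1, V=2, X=3, W=0) weight 1/2016
  (Z=3, U=1, Y=1, V=3, X=1, W=2) weight 1/1008
  (Z=3, U=1, Y=1, V=3, X=2, W=2) weight 1/1008
  (Z=4, U=0, Y=1, V=1, X=1, W=1) weight 1/1512
  … 39 more
Group by Z:
  weight(Z=3) = 5/168
  weight(Z=4) = 1/126
Total weight = 5/168 + 1/126 = 19/504
P(Z=3 | obs) = 5/168 / 19/504 = 15/19
P(Z=4 | obs) = 1/126 / 19/504 = 4/19
argmax = 3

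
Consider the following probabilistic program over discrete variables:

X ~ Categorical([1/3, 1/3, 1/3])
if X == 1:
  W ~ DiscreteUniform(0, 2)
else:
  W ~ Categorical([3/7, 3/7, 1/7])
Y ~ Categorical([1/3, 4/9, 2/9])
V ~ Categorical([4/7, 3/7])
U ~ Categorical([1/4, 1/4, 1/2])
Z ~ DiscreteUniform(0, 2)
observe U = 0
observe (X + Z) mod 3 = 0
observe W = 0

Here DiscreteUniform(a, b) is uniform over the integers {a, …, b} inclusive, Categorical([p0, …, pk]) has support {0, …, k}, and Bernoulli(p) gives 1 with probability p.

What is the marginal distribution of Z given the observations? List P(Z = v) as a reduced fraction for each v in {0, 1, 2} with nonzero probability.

Enumerate traces; 18 have nonzero weight after conditioning:
  (X=0, W=0, Y=0, V=0, U=0, Z=0) weight 1/441
  (X=0, W=0, Y=0, V=1, U=0, Z=0) weight 1/588
  (X=0, W=0, Y=1, V=0, U=0, Z=0) weight 4/1323
  (X=0, W=0, Y=1, V=1, U=0, Z=0) weight 1/441
  (X=0, W=0, Y=2, V=0, U=0, Z=0) weight 2/1323
  (X=0, W=0, Y=2, V=1, U=0, Z=0) weight 1/882
  (X=1, W=0, Y=0, V=0, U=0, Z=2) weight 1/567
  (X=1, W=0, Y=0, V=1, U=0, Z=2) weight 1/756
  (X=2, W=0, Y=0, V=0, U=0, Z=1) weight 1/441
  … 9 more
Group by Z:
  weight(Z=0) = 1/84
  weight(Z=1) = 1/84
  weight(Z=2) = 1/108
Total weight = 1/84 + 1/84 + 1/108 = 25/756
P(Z=0 | obs) = 1/84 / 25/756 = 9/25
P(Z=1 | obs) = 1/84 / 25/756 = 9/25
P(Z=2 | obs) = 1/108 / 25/756 = 7/25

P(Z=0) = 9/25, P(Z=1) = 9/25, P(Z=2) = 7/25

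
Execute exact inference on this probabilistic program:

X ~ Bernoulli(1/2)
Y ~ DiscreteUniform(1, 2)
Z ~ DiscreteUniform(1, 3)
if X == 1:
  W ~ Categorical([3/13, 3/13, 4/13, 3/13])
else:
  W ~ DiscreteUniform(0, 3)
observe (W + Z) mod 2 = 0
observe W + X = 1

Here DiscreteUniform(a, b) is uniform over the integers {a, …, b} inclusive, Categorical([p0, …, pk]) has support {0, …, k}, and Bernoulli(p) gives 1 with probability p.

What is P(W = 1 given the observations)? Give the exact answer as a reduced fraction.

Enumerate traces; 6 have nonzero weight after conditioning:
  (X=0, Y=1, Z=1, W=1) weight 1/48
  (X=0, Y=1, Z=3, W=1) weight 1/48
  (X=0, Y=2, Z=1, W=1) weight 1/48
  (X=0, Y=2, Z=3, W=1) weight 1/48
  (X=1, Y=1, Z=2, W=0) weight 1/52
  (X=1, Y=2, Z=2, W=0) weight 1/52
Group by W:
  weight(W=0) = 1/26
  weight(W=1) = 1/12
Total weight = 1/26 + 1/12 = 19/156
P(W=0 | obs) = 1/26 / 19/156 = 6/19
P(W=1 | obs) = 1/12 / 19/156 = 13/19

P(W = 1 | obs) = 13/19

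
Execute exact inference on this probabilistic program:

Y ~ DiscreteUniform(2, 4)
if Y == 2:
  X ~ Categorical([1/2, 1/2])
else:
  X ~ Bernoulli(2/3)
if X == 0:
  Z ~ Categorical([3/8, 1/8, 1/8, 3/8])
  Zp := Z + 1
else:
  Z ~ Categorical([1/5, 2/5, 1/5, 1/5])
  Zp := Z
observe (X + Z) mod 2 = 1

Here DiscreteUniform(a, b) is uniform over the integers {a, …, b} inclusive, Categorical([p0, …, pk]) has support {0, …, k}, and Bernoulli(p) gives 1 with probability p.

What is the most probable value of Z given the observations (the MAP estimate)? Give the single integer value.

Enumerate traces; 12 have nonzero weight after conditioning:
  (Y=2, X=0, Z=1) weight 1/48
  (Y=2, X=0, Z=3) weight 1/16
  (Y=2, X=1, Z=0) weight 1/30
  (Y=2, X=1, Z=2) weight 1/30
  (Y=3, X=0, Z=1) weight 1/72
  (Y=3, X=0, Z=3) weight 1/24
  (Y=3, X=1, Z=0) weight 2/45
  (Y=3, X=1, Z=2) weight 2/45
  … 4 more
Group by Z:
  weight(Z=0) = 11/90
  weight(Z=1) = 7/144
  weight(Z=2) = 11/90
  weight(Z=3) = 7/48
Total weight = 11/90 + 7/144 + 11/90 + 7/48 = 79/180
P(Z=0 | obs) = 11/90 / 79/180 = 22/79
P(Z=1 | obs) = 7/144 / 79/180 = 35/316
P(Z=2 | obs) = 11/90 / 79/180 = 22/79
P(Z=3 | obs) = 7/48 / 79/180 = 105/316
argmax = 3

argmax_v P(Z = v | obs) = 3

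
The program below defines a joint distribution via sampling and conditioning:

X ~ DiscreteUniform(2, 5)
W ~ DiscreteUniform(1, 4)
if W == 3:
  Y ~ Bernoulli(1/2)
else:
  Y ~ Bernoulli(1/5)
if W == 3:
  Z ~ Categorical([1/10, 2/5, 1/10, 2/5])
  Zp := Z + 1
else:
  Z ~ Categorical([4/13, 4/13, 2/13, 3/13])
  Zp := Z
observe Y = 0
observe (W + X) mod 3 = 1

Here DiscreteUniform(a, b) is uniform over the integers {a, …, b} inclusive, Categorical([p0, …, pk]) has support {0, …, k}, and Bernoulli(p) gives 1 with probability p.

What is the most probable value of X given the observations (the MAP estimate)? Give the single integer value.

argmax_v P(X = v | obs) = 3

Enumerate traces; 20 have nonzero weight after conditioning:
  (X=2, W=2, Y=0, Z=0) weight 1/65
  (X=2, W=2, Y=0, Z=1) weight 1/65
  (X=2, W=2, Y=0, Z=2) weight 1/130
  (X=2, W=2, Y=0, Z=3) weight 3/260
  (X=3, W=1, Y=0, Z=0) weight 1/65
  (X=3, W=1, Y=0, Z=1) weight 1/65
  (X=3, W=1, Y=0, Z=2) weight 1/130
  (X=3, W=1, Y=0, Z=3) weight 3/260
  (X=4, W=3, Y=0, Z=0) weight 1/320
  (X=5, W=2, Y=0, Z=0) weight 1/65
  … 10 more
Group by X:
  weight(X=2) = 1/20
  weight(X=3) = 1/10
  weight(X=4) = 1/32
  weight(X=5) = 1/20
Total weight = 1/20 + 1/10 + 1/32 + 1/20 = 37/160
P(X=2 | obs) = 1/20 / 37/160 = 8/37
P(X=3 | obs) = 1/10 / 37/160 = 16/37
P(X=4 | obs) = 1/32 / 37/160 = 5/37
P(X=5 | obs) = 1/20 / 37/160 = 8/37
argmax = 3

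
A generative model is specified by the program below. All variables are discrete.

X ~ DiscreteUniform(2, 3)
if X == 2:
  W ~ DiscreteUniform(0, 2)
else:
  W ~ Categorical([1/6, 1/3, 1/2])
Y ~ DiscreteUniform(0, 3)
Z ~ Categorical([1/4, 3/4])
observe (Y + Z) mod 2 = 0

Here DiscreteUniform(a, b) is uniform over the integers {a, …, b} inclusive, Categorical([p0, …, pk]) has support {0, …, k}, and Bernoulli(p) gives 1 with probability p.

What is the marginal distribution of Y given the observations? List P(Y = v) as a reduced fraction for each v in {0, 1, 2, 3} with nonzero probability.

P(Y=0) = 1/8, P(Y=1) = 3/8, P(Y=2) = 1/8, P(Y=3) = 3/8

Enumerate traces; 24 have nonzero weight after conditioning:
  (X=2, W=0, Y=0, Z=0) weight 1/96
  (X=2, W=0, Y=1, Z=1) weight 1/32
  (X=2, W=0, Y=2, Z=0) weight 1/96
  (X=2, W=0, Y=3, Z=1) weight 1/32
  (X=2, W=1, Y=0, Z=0) weight 1/96
  (X=2, W=1, Y=1, Z=1) weight 1/32
  (X=2, W=1, Y=2, Z=0) weight 1/96
  (X=2, W=1, Y=3, Z=1) weight 1/32
  … 16 more
Group by Y:
  weight(Y=0) = 1/16
  weight(Y=1) = 3/16
  weight(Y=2) = 1/16
  weight(Y=3) = 3/16
Total weight = 1/16 + 3/16 + 1/16 + 3/16 = 1/2
P(Y=0 | obs) = 1/16 / 1/2 = 1/8
P(Y=1 | obs) = 3/16 / 1/2 = 3/8
P(Y=2 | obs) = 1/16 / 1/2 = 1/8
P(Y=3 | obs) = 3/16 / 1/2 = 3/8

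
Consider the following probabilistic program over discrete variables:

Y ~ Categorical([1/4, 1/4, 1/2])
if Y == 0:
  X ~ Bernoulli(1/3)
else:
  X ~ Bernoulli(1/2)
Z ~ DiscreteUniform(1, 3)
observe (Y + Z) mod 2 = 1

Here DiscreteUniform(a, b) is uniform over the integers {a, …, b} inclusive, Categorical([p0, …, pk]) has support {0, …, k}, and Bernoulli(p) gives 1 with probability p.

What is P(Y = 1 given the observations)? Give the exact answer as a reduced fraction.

P(Y = 1 | obs) = 1/7

Enumerate traces; 10 have nonzero weight after conditioning:
  (Y=0, X=0, Z=1) weight 1/18
  (Y=0, X=0, Z=3) weight 1/18
  (Y=0, X=1, Z=1) weight 1/36
  (Y=0, X=1, Z=3) weight 1/36
  (Y=1, X=0, Z=2) weight 1/24
  (Y=1, X=1, Z=2) weight 1/24
  (Y=2, X=0, Z=1) weight 1/12
  (Y=2, X=0, Z=3) weight 1/12
  … 2 more
Group by Y:
  weight(Y=0) = 1/6
  weight(Y=1) = 1/12
  weight(Y=2) = 1/3
Total weight = 1/6 + 1/12 + 1/3 = 7/12
P(Y=0 | obs) = 1/6 / 7/12 = 2/7
P(Y=1 | obs) = 1/12 / 7/12 = 1/7
P(Y=2 | obs) = 1/3 / 7/12 = 4/7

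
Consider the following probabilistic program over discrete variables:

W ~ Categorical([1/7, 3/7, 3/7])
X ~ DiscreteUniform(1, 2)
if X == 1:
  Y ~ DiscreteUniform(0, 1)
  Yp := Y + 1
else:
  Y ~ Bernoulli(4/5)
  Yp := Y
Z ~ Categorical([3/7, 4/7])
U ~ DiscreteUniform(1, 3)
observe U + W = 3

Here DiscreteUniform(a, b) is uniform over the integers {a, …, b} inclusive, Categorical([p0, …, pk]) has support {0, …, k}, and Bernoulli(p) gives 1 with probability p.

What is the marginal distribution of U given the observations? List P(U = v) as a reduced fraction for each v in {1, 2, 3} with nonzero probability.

Enumerate traces; 24 have nonzero weight after conditioning:
  (W=0, X=1, Y=0, Z=0, U=3) weight 1/196
  (W=0, X=1, Y=0, Z=1, U=3) weight 1/147
  (W=0, X=1, Y=1, Z=0, U=3) weight 1/196
  (W=0, X=1, Y=1, Z=1, U=3) weight 1/147
  (W=0, X=2, Y=0, Z=0, U=3) weight 1/490
  (W=0, X=2, Y=0, Z=1, U=3) weight 2/735
  (W=0, X=2, Y=1, Z=0, U=3) weight 2/245
  (W=0, X=2, Y=1, Z=1, U=3) weight 8/735
  (W=1, X=1, Y=0, Z=0, U=2) weight 3/196
  (W=2, X=1, Y=0, Z=0, U=1) weight 3/196
  … 14 more
Group by U:
  weight(U=1) = 1/7
  weight(U=2) = 1/7
  weight(U=3) = 1/21
Total weight = 1/7 + 1/7 + 1/21 = 1/3
P(U=1 | obs) = 1/7 / 1/3 = 3/7
P(U=2 | obs) = 1/7 / 1/3 = 3/7
P(U=3 | obs) = 1/21 / 1/3 = 1/7

P(U=1) = 3/7, P(U=2) = 3/7, P(U=3) = 1/7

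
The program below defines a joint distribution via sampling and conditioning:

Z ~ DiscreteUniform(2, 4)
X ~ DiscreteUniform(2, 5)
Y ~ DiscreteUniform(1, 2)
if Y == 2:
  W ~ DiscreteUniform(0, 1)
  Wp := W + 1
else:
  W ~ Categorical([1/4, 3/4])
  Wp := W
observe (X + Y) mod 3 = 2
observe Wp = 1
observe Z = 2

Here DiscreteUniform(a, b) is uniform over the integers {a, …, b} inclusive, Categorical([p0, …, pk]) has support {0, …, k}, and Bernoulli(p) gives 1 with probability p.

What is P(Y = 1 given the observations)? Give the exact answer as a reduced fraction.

P(Y = 1 | obs) = 3/5

Enumerate traces; 2 have nonzero weight after conditioning:
  (Z=2, X=3, Y=2, W=0) weight 1/48
  (Z=2, X=4, Y=1, W=1) weight 1/32
Group by Y:
  weight(Y=1) = 1/32
  weight(Y=2) = 1/48
Total weight = 1/32 + 1/48 = 5/96
P(Y=1 | obs) = 1/32 / 5/96 = 3/5
P(Y=2 | obs) = 1/48 / 5/96 = 2/5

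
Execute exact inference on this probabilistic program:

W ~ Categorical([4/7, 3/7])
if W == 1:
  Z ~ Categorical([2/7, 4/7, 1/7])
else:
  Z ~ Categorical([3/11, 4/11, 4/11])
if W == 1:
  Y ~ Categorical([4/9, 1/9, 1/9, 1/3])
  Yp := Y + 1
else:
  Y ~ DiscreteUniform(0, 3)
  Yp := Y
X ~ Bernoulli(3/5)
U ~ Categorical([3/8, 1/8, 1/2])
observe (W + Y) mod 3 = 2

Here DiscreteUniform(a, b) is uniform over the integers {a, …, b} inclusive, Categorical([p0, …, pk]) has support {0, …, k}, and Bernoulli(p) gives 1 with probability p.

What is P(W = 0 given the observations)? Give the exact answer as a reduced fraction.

Enumerate traces; 36 have nonzero weight after conditioning:
  (W=0, Z=0, Y=2, X=0, U=0) weight 9/1540
  (W=0, Z=0, Y=2, X=0, U=1) weight 3/1540
  (W=0, Z=0, Y=2, X=0, U=2) weight 3/385
  (W=0, Z=0, Y=2, X=1, U=0) weight 27/3080
  (W=0, Z=0, Y=2, X=1, U=1) weight 9/3080
  (W=0, Z=0, Y=2, X=1, U=2) weight 9/770
  (W=0, Z=1, Y=2, X=0, U=0) weight 3/385
  (W=0, Z=1, Y=2, X=0, U=1) weight 1/385
  (W=1, Z=0, Y=1, X=0, U=0) weight 1/490
  … 27 more
Group by W:
  weight(W=0) = 1/7
  weight(W=1) = 1/21
Total weight = 1/7 + 1/21 = 4/21
P(W=0 | obs) = 1/7 / 4/21 = 3/4
P(W=1 | obs) = 1/21 / 4/21 = 1/4

P(W = 0 | obs) = 3/4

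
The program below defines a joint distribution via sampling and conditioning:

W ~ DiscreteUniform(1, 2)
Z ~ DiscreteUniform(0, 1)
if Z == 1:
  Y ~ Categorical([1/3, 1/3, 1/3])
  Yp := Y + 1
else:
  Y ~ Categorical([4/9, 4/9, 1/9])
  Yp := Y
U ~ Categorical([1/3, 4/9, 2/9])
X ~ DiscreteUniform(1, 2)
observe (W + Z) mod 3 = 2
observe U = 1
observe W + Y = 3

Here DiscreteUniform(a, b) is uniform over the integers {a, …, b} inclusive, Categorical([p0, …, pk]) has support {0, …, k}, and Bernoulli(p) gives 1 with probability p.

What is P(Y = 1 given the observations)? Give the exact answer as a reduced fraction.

Enumerate traces; 4 have nonzero weight after conditioning:
  (W=1, Z=1, Y=2, U=1, X=1) weight 1/54
  (W=1, Z=1, Y=2, U=1, X=2) weight 1/54
  (W=2, Z=0, Y=1, U=1, X=1) weight 2/81
  (W=2, Z=0, Y=1, U=1, X=2) weight 2/81
Group by Y:
  weight(Y=1) = 4/81
  weight(Y=2) = 1/27
Total weight = 4/81 + 1/27 = 7/81
P(Y=1 | obs) = 4/81 / 7/81 = 4/7
P(Y=2 | obs) = 1/27 / 7/81 = 3/7

P(Y = 1 | obs) = 4/7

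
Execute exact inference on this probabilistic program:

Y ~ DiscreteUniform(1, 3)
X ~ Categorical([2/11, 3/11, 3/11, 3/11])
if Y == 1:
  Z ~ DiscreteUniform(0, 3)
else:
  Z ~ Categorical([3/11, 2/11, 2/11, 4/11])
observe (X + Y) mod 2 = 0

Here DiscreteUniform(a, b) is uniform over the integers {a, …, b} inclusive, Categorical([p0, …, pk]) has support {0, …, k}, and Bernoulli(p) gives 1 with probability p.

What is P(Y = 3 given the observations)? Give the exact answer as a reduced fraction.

P(Y = 3 | obs) = 6/17

Enumerate traces; 24 have nonzero weight after conditioning:
  (Y=1, X=1, Z=0) weight 1/44
  (Y=1, X=1, Z=1) weight 1/44
  (Y=1, X=1, Z=2) weight 1/44
  (Y=1, X=1, Z=3) weight 1/44
  (Y=1, X=3, Z=0) weight 1/44
  (Y=1, X=3, Z=1) weight 1/44
  (Y=1, X=3, Z=2) weight 1/44
  (Y=1, X=3, Z=3) weight 1/44
  (Y=2, X=0, Z=0) weight 2/121
  (Y=3, X=1, Z=0) weight 3/121
  … 14 more
Group by Y:
  weight(Y=1) = 2/11
  weight(Y=2) = 5/33
  weight(Y=3) = 2/11
Total weight = 2/11 + 5/33 + 2/11 = 17/33
P(Y=1 | obs) = 2/11 / 17/33 = 6/17
P(Y=2 | obs) = 5/33 / 17/33 = 5/17
P(Y=3 | obs) = 2/11 / 17/33 = 6/17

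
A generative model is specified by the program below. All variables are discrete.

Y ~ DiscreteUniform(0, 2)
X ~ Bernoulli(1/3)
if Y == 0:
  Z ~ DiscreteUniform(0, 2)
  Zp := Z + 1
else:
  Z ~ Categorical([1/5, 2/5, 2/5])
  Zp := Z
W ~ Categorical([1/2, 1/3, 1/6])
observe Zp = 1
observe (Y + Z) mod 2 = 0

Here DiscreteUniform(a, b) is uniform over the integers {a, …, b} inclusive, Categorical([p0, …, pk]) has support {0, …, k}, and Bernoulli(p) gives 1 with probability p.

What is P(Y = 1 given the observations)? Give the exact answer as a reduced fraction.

Enumerate traces; 12 have nonzero weight after conditioning:
  (Y=0, X=0, Z=0, W=0) weight 1/27
  (Y=0, X=0, Z=0, W=1) weight 2/81
  (Y=0, X=0, Z=0, W=2) weight 1/81
  (Y=0, X=1, Z=0, W=0) weight 1/54
  (Y=0, X=1, Z=0, W=1) weight 1/81
  (Y=0, X=1, Z=0, W=2) weight 1/162
  (Y=1, X=0, Z=1, W=0) weight 2/45
  (Y=1, X=0, Z=1, W=1) weight 4/135
  … 4 more
Group by Y:
  weight(Y=0) = 1/9
  weight(Y=1) = 2/15
Total weight = 1/9 + 2/15 = 11/45
P(Y=0 | obs) = 1/9 / 11/45 = 5/11
P(Y=1 | obs) = 2/15 / 11/45 = 6/11

P(Y = 1 | obs) = 6/11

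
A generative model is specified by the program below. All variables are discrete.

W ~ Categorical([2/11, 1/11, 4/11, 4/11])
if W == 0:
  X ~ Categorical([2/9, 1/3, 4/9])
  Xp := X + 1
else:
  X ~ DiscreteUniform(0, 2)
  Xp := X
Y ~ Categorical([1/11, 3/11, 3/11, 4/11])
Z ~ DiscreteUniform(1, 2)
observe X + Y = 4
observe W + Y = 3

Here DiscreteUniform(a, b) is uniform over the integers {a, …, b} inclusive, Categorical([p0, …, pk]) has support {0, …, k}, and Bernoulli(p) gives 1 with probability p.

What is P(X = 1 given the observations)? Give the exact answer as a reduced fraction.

P(X = 1 | obs) = 8/11

Enumerate traces; 4 have nonzero weight after conditioning:
  (W=0, X=1, Y=3, Z=1) weight 4/363
  (W=0, X=1, Y=3, Z=2) weight 4/363
  (W=1, X=2, Y=2, Z=1) weight 1/242
  (W=1, X=2, Y=2, Z=2) weight 1/242
Group by X:
  weight(X=1) = 8/363
  weight(X=2) = 1/121
Total weight = 8/363 + 1/121 = 1/33
P(X=1 | obs) = 8/363 / 1/33 = 8/11
P(X=2 | obs) = 1/121 / 1/33 = 3/11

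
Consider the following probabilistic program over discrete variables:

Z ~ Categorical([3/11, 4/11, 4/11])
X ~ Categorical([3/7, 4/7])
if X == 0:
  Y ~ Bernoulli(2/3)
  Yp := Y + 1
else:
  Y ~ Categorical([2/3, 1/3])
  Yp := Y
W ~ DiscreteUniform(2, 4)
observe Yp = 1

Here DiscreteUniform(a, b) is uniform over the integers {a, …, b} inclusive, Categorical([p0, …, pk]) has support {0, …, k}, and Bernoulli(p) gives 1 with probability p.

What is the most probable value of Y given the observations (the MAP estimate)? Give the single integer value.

argmax_v P(Y = v | obs) = 1

Enumerate traces; 18 have nonzero weight after conditioning:
  (Z=0, X=0, Y=0, W=2) weight 1/77
  (Z=0, X=0, Y=0, W=3) weight 1/77
  (Z=0, X=0, Y=0, W=4) weight 1/77
  (Z=0, X=1, Y=1, W=2) weight 4/231
  (Z=0, X=1, Y=1, W=3) weight 4/231
  (Z=0, X=1, Y=1, W=4) weight 4/231
  (Z=1, X=0, Y=0, W=2) weight 4/231
  (Z=1, X=0, Y=0, W=3) weight 4/231
  … 10 more
Group by Y:
  weight(Y=0) = 1/7
  weight(Y=1) = 4/21
Total weight = 1/7 + 4/21 = 1/3
P(Y=0 | obs) = 1/7 / 1/3 = 3/7
P(Y=1 | obs) = 4/21 / 1/3 = 4/7
argmax = 1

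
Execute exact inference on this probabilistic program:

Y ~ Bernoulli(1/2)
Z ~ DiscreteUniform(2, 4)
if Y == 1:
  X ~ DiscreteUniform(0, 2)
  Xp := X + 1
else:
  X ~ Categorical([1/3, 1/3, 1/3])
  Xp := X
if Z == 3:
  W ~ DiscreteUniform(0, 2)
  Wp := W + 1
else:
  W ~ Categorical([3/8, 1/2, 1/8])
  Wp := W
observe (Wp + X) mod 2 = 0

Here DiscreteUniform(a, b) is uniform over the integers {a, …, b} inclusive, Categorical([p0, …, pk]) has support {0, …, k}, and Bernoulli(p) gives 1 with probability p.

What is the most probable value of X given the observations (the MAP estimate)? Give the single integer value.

Enumerate traces; 28 have nonzero weight after conditioning:
  (Y=0, Z=2, X=0, W=0) weight 1/48
  (Y=0, Z=2, X=0, W=2) weight 1/144
  (Y=0, Z=2, X=1, W=1) weight 1/36
  (Y=0, Z=2, X=2, W=0) weight 1/48
  (Y=0, Z=2, X=2, W=2) weight 1/144
  (Y=0, Z=3, X=0, W=1) weight 1/54
  (Y=0, Z=3, X=1, W=0) weight 1/54
  (Y=0, Z=3, X=1, W=2) weight 1/54
  … 20 more
Group by X:
  weight(X=0) = 4/27
  weight(X=1) = 5/27
  weight(X=2) = 4/27
Total weight = 4/27 + 5/27 + 4/27 = 13/27
P(X=0 | obs) = 4/27 / 13/27 = 4/13
P(X=1 | obs) = 5/27 / 13/27 = 5/13
P(X=2 | obs) = 4/27 / 13/27 = 4/13
argmax = 1

argmax_v P(X = v | obs) = 1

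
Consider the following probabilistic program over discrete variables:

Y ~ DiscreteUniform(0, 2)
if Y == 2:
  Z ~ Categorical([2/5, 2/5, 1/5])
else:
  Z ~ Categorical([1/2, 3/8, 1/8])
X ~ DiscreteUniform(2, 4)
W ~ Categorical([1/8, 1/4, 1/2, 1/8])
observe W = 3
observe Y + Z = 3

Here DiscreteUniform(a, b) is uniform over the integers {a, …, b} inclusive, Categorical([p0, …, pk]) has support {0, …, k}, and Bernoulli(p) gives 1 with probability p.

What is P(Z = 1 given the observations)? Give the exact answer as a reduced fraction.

Enumerate traces; 6 have nonzero weight after conditioning:
  (Y=1, Z=2, X=2, W=3) weight 1/576
  (Y=1, Z=2, X=3, W=3) weight 1/576
  (Y=1, Z=2, X=4, W=3) weight 1/576
  (Y=2, Z=1, X=2, W=3) weight 1/180
  (Y=2, Z=1, X=3, W=3) weight 1/180
  (Y=2, Z=1, X=4, W=3) weight 1/180
Group by Z:
  weight(Z=1) = 1/60
  weight(Z=2) = 1/192
Total weight = 1/60 + 1/192 = 7/320
P(Z=1 | obs) = 1/60 / 7/320 = 16/21
P(Z=2 | obs) = 1/192 / 7/320 = 5/21

P(Z = 1 | obs) = 16/21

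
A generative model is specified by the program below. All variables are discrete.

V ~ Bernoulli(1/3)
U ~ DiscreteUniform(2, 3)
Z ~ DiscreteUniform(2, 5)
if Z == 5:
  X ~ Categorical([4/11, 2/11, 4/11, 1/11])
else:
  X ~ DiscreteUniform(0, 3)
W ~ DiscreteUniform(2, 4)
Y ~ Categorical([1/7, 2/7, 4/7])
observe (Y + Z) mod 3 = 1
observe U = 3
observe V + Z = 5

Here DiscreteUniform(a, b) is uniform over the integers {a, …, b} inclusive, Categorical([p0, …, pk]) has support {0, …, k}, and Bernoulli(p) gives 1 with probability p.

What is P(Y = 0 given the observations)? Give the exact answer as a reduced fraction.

Enumerate traces; 24 have nonzero weight after conditioning:
  (V=0, U=3, Z=5, X=0, W=2, Y=2) weight 4/693
  (V=0, U=3, Z=5, X=0, W=3, Y=2) weight 4/693
  (V=0, U=3, Z=5, X=0, W=4, Y=2) weight 4/693
  (V=0, U=3, Z=5, X=1, W=2, Y=2) weight 2/693
  (V=0, U=3, Z=5, X=1, W=3, Y=2) weight 2/693
  (V=0, U=3, Z=5, X=1, W=4, Y=2) weight 2/693
  (V=0, U=3, Z=5, X=2, W=2, Y=2) weight 4/693
  (V=0, U=3, Z=5, X=2, W=3, Y=2) weight 4/693
  (V=1, U=3, Z=4, X=0, W=2, Y=0) weight 1/2016
  … 15 more
Group by Y:
  weight(Y=0) = 1/168
  weight(Y=2) = 1/21
Total weight = 1/168 + 1/21 = 3/56
P(Y=0 | obs) = 1/168 / 3/56 = 1/9
P(Y=2 | obs) = 1/21 / 3/56 = 8/9

P(Y = 0 | obs) = 1/9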